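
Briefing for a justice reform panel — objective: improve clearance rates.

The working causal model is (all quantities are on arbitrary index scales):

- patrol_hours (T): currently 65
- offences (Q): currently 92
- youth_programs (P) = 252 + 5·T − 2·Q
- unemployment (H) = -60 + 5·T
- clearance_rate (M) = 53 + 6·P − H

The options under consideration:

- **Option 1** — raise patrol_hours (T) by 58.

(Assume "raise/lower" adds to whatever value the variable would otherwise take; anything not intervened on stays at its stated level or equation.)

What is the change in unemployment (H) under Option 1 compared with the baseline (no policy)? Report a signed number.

Baseline:
  T = 65
  H = -60 + 5·65 = 265
Option 1 (T + 58):
  T = 65 + 58 = 123
  H = -60 + 5·123 = 555
Change in H: 555 − 265 = 290

290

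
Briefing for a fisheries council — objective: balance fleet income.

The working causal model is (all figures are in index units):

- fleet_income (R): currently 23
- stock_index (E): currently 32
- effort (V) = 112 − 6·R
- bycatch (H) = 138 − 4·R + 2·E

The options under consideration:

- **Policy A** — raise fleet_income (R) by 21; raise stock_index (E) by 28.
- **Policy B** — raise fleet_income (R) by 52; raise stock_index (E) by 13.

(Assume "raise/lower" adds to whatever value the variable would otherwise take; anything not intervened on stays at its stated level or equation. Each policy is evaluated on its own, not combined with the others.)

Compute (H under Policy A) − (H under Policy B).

Policy A (R + 21, E + 28):
  R = 23 + 21 = 44
  E = 32 + 28 = 60
  H = 138 − 4·44 + 2·60 = 82
Policy B (R + 52, E + 13):
  R = 23 + 52 = 75
  E = 32 + 13 = 45
  H = 138 − 4·75 + 2·45 = -72
H: 82 − (-72) = 154

154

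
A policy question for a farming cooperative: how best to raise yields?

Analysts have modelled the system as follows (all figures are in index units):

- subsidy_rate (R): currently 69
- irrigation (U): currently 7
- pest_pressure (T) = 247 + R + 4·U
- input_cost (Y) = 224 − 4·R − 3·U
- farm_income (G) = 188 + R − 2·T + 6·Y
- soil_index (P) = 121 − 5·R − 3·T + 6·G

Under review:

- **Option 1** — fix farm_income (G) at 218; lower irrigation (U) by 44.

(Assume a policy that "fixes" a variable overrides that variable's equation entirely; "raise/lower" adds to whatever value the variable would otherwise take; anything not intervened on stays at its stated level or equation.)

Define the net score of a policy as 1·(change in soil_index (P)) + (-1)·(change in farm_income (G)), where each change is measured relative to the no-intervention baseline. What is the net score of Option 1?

Baseline:
  R = 69
  U = 7
  T = 247 + 69 + 4·7 = 344
  Y = 224 − 4·69 − 3·7 = -73
  G = 188 + 69 − 2·344 + 6·(-73) = -869
  P = 121 − 5·69 − 3·344 + 6·(-869) = -6470
Option 1 (G := 218, U − 44):
  R = 69
  U = 7 − 44 = -37
  T = 247 + 69 + 4·(-37) = 168
  Y = 224 − 4·69 − 3·(-37) = 59
  G = 218
  P = 121 − 5·69 − 3·168 + 6·218 = 580
ΔP = 580 − (-6470) = 7050; ΔG = 218 − (-869) = 1087
Score = 1·7050 + (-1)·1087 = 5963

5963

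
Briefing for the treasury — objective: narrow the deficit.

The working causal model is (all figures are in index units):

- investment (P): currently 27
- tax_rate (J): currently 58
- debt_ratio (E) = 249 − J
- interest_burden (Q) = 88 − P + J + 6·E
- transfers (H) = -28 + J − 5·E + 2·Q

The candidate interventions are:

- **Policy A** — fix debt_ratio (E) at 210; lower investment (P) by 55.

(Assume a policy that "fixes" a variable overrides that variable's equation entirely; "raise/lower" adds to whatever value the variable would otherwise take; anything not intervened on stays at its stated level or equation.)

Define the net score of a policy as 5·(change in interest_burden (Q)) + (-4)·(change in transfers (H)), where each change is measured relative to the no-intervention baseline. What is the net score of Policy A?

Baseline:
  P = 27
  J = 58
  E = 249 − 58 = 191
  Q = 88 − 27 + 58 + 6·191 = 1265
  H = -28 + 58 − 5·191 + 2·1265 = 1605
Policy A (E := 210, P − 55):
  P = 27 − 55 = -28
  J = 58
  E = 210
  Q = 88 − (-28) + 58 + 6·210 = 1434
  H = -28 + 58 − 5·210 + 2·1434 = 1848
ΔQ = 1434 − 1265 = 169; ΔH = 1848 − 1605 = 243
Score = 5·169 + (-4)·243 = -127

-127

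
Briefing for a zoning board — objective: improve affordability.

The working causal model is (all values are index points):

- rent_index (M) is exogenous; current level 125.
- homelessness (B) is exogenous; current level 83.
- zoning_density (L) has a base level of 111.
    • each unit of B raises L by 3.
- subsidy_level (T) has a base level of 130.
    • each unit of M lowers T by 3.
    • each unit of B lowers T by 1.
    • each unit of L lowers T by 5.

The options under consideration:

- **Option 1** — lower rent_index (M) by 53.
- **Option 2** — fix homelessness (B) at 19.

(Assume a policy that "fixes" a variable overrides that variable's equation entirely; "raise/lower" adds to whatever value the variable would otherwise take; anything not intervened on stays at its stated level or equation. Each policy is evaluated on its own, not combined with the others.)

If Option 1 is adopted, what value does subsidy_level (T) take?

Option 1 (M − 53):
  M = 125 − 53 = 72
  B = 83
  L = 111 + 3·83 = 360
  T = 130 − 3·72 − 83 − 5·360 = -1969

-1969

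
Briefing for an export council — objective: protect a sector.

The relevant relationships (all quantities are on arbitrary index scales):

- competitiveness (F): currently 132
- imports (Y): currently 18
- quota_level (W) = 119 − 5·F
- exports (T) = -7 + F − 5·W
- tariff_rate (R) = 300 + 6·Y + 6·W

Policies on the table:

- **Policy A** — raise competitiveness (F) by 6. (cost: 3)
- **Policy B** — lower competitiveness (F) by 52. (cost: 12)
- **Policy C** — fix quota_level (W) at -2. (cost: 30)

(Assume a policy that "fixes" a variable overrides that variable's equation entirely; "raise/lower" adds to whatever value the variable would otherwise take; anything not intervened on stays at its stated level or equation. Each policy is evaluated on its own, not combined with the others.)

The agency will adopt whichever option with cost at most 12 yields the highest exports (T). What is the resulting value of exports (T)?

2986

Policy A (F + 6):
  F = 132 + 6 = 138
  W = 119 − 5·138 = -571
  T = -7 + 138 − 5·(-571) = 2986
Policy B (F − 52):
  F = 132 − 52 = 80
  W = 119 − 5·80 = -281
  T = -7 + 80 − 5·(-281) = 1478
Comparing — Policy A: T=2986, Policy B: T=1478. Highest is 2986 (Policy A).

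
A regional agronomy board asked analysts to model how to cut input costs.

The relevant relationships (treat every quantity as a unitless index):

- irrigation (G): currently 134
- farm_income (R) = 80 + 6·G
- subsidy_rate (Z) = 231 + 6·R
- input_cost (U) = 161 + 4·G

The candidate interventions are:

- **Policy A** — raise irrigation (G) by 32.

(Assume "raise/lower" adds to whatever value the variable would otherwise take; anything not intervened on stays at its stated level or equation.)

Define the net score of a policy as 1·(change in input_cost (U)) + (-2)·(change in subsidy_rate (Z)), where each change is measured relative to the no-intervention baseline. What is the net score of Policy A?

Baseline:
  G = 134
  R = 80 + 6·134 = 884
  Z = 231 + 6·884 = 5535
  U = 161 + 4·134 = 697
Policy A (G + 32):
  G = 134 + 32 = 166
  R = 80 + 6·166 = 1076
  Z = 231 + 6·1076 = 6687
  U = 161 + 4·166 = 825
ΔU = 825 − 697 = 128; ΔZ = 6687 − 5535 = 1152
Score = 1·128 + (-2)·1152 = -2176

-2176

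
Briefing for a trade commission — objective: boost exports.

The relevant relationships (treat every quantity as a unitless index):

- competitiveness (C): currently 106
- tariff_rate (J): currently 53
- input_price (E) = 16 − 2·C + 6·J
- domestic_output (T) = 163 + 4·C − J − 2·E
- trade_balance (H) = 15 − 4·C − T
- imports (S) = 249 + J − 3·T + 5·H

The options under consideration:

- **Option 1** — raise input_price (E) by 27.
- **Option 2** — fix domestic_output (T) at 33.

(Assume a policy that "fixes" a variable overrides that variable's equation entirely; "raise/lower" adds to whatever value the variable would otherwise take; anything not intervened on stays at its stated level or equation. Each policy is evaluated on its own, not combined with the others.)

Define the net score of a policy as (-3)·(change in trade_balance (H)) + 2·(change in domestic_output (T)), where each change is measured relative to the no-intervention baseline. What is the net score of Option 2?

-1285

Baseline:
  C = 106
  J = 53
  E = 16 − 2·106 + 6·53 = 122
  T = 163 + 4·106 − 53 − 2·122 = 290
  H = 15 − 4·106 − 290 = -699
Option 2 (T := 33):
  C = 106
  J = 53
  E = 16 − 2·106 + 6·53 = 122
  T = 33
  H = 15 − 4·106 − 33 = -442
ΔH = -442 − (-699) = 257; ΔT = 33 − 290 = -257
Score = (-3)·257 + 2·(-257) = -1285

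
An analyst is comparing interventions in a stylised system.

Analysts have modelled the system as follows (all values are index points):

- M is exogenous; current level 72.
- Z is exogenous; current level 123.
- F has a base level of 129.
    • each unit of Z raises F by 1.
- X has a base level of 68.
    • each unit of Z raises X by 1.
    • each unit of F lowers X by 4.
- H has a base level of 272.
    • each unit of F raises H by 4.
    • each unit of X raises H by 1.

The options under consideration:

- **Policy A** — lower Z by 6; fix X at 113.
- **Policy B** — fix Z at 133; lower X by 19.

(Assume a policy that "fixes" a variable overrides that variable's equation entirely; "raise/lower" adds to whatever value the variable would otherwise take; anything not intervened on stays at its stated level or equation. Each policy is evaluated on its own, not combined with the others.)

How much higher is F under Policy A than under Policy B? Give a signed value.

Policy A (Z − 6, X := 113):
  Z = 123 − 6 = 117
  F = 129 + 117 = 246
Policy B (Z := 133, X − 19):
  Z = 133
  F = 129 + 133 = 262
F: 246 − 262 = -16

-16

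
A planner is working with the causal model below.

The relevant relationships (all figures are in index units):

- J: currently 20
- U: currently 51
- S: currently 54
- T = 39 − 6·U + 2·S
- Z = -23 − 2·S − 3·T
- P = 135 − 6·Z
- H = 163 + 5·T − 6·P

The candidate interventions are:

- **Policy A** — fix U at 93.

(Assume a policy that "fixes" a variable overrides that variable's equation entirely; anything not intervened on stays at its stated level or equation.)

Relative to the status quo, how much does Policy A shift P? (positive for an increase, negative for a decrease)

-4536

Baseline:
  U = 51
  S = 54
  T = 39 − 6·51 + 2·54 = -159
  Z = -23 − 2·54 − 3·(-159) = 346
  P = 135 − 6·346 = -1941
Policy A (U := 93):
  U = 93
  S = 54
  T = 39 − 6·93 + 2·54 = -411
  Z = -23 − 2·54 − 3·(-411) = 1102
  P = 135 − 6·1102 = -6477
Change in P: -6477 − (-1941) = -4536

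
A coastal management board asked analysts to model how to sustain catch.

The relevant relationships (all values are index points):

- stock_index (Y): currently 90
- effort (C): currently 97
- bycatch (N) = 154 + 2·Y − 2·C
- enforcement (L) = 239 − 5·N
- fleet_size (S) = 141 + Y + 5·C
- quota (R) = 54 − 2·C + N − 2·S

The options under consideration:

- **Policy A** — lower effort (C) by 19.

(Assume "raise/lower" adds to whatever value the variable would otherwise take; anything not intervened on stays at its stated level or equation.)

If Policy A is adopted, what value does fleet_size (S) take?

Policy A (C − 19):
  Y = 90
  C = 97 − 19 = 78
  S = 141 + 90 + 5·78 = 621

621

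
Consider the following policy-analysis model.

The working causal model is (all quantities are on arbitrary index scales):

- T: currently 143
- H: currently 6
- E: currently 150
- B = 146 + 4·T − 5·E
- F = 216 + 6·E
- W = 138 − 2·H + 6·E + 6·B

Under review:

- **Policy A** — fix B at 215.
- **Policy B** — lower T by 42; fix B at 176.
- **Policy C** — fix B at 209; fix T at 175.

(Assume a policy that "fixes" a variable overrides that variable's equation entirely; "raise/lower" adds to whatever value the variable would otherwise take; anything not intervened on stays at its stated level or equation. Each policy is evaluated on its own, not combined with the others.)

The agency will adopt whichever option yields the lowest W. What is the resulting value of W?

2082

Policy A (B := 215):
  T = 143
  H = 6
  E = 150
  B = 215
  W = 138 − 2·6 + 6·150 + 6·215 = 2316
Policy B (T − 42, B := 176):
  T = 143 − 42 = 101
  H = 6
  E = 150
  B = 176
  W = 138 − 2·6 + 6·150 + 6·176 = 2082
Policy C (B := 209, T := 175):
  T = 175
  H = 6
  E = 150
  B = 209
  W = 138 − 2·6 + 6·150 + 6·209 = 2280
Comparing — Policy A: W=2316, Policy B: W=2082, Policy C: W=2280. Lowest is 2082 (Policy B).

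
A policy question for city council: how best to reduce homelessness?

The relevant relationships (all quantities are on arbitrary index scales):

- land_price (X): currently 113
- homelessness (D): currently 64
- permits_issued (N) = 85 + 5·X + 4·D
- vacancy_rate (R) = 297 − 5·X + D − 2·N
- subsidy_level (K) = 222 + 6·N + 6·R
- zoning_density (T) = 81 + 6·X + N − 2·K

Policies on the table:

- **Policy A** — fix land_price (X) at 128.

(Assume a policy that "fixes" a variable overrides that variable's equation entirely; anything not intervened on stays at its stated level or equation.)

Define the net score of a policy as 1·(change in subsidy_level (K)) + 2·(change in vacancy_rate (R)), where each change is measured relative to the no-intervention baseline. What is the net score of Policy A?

-1350

Baseline:
  X = 113
  D = 64
  N = 85 + 5·113 + 4·64 = 906
  R = 297 − 5·113 + 64 − 2·906 = -2016
  K = 222 + 6·906 + 6·(-2016) = -6438
Policy A (X := 128):
  X = 128
  D = 64
  N = 85 + 5·128 + 4·64 = 981
  R = 297 − 5·128 + 64 − 2·981 = -2241
  K = 222 + 6·981 + 6·(-2241) = -7338
ΔK = -7338 − (-6438) = -900; ΔR = -2241 − (-2016) = -225
Score = 1·(-900) + 2·(-225) = -1350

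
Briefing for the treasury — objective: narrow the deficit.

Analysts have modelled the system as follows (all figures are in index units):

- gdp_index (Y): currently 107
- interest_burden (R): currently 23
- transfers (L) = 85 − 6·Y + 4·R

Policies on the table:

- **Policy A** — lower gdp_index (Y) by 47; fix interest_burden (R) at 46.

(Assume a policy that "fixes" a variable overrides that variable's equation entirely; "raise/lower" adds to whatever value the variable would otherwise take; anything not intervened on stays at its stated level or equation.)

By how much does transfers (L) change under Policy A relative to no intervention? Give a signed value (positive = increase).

374

Baseline:
  Y = 107
  R = 23
  L = 85 − 6·107 + 4·23 = -465
Policy A (Y − 47, R := 46):
  Y = 107 − 47 = 60
  R = 46
  L = 85 − 6·60 + 4·46 = -91
Change in L: -91 − (-465) = 374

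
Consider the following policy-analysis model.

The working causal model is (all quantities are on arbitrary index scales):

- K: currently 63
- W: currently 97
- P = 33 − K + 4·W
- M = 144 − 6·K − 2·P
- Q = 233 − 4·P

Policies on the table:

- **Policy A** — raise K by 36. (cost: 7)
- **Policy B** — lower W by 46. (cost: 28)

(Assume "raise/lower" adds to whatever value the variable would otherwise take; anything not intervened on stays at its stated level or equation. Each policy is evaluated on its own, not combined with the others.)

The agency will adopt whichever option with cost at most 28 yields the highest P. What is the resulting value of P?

322

Policy A (K + 36):
  K = 63 + 36 = 99
  W = 97
  P = 33 − 99 + 4·97 = 322
Policy B (W − 46):
  K = 63
  W = 97 − 46 = 51
  P = 33 − 63 + 4·51 = 174
Comparing — Policy A: P=322, Policy B: P=174. Highest is 322 (Policy A).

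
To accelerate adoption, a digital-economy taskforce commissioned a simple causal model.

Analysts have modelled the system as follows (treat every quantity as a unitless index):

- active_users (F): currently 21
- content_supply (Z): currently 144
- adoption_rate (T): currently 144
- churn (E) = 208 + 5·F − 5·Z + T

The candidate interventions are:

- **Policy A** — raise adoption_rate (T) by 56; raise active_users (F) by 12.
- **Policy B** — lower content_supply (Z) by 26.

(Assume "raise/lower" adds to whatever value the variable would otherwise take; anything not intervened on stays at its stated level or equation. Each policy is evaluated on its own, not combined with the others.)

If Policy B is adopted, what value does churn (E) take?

Policy B (Z − 26):
  F = 21
  Z = 144 − 26 = 118
  T = 144
  E = 208 + 5·21 − 5·118 + 144 = -133

-133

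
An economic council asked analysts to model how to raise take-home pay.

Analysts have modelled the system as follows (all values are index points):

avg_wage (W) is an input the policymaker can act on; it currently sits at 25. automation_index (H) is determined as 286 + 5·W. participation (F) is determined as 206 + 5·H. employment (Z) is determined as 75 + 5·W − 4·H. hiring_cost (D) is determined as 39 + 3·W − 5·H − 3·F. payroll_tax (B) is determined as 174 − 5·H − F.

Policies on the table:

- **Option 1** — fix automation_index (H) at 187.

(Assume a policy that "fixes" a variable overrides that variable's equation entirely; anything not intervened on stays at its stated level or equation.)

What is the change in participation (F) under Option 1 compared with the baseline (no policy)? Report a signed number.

-1120

Baseline:
  W = 25
  H = 286 + 5·25 = 411
  F = 206 + 5·411 = 2261
Option 1 (H := 187):
  W = 25
  H = 187
  F = 206 + 5·187 = 1141
Change in F: 1141 − 2261 = -1120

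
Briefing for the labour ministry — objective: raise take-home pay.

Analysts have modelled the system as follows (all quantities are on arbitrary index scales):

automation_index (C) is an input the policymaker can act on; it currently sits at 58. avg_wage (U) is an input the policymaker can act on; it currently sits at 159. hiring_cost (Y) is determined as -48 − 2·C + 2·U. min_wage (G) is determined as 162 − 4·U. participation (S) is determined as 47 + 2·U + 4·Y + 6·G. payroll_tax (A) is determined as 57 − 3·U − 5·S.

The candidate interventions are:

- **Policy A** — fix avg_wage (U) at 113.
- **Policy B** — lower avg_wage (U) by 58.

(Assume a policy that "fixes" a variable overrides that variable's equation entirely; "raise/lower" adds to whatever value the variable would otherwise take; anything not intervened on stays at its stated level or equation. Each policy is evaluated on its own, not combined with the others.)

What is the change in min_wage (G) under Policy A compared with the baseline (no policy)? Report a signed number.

Baseline:
  U = 159
  G = 162 − 4·159 = -474
Policy A (U := 113):
  U = 113
  G = 162 − 4·113 = -290
Change in G: -290 − (-474) = 184

184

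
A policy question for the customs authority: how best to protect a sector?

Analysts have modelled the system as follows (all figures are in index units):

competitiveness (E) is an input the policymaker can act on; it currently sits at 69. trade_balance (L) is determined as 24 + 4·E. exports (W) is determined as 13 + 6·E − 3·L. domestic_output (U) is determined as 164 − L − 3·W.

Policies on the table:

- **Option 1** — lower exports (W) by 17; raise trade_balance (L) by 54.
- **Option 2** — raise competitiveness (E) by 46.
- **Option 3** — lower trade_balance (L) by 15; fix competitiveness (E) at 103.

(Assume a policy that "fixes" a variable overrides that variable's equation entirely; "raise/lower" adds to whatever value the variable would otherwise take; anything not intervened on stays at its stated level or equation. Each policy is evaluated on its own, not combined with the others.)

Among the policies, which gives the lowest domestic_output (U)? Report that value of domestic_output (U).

Option 1 (W − 17, L + 54):
  E = 69
  L = 24 + 4·69 (+54 from intervention) = 354
  W = 13 + 6·69 − 3·354 (−17 from intervention) = -652
  U = 164 − 354 − 3·(-652) = 1766
Option 2 (E + 46):
  E = 69 + 46 = 115
  L = 24 + 4·115 = 484
  W = 13 + 6·115 − 3·484 = -749
  U = 164 − 484 − 3·(-749) = 1927
Option 3 (L − 15, E := 103):
  E = 103
  L = 24 + 4·103 (−15 from intervention) = 421
  W = 13 + 6·103 − 3·421 = -632
  U = 164 − 421 − 3·(-632) = 1639
Comparing — Option 1: U=1766, Option 2: U=1927, Option 3: U=1639. Lowest is 1639 (Option 3).

1639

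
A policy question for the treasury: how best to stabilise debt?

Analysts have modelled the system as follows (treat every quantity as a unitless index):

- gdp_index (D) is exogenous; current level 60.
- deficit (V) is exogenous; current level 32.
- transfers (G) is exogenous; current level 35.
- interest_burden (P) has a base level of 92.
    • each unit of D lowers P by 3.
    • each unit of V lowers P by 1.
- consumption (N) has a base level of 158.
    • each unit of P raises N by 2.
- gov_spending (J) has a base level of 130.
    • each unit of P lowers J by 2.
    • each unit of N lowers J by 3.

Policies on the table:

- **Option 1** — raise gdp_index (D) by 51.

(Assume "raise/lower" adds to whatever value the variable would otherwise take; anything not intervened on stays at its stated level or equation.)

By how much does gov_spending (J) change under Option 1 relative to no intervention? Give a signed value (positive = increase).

Baseline:
  D = 60
  V = 32
  P = 92 − 3·60 − 32 = -120
  N = 158 + 2·(-120) = -82
  J = 130 − 2·(-120) − 3·(-82) = 616
Option 1 (D + 51):
  D = 60 + 51 = 111
  V = 32
  P = 92 − 3·111 − 32 = -273
  N = 158 + 2·(-273) = -388
  J = 130 − 2·(-273) − 3·(-388) = 1840
Change in J: 1840 − 616 = 1224

1224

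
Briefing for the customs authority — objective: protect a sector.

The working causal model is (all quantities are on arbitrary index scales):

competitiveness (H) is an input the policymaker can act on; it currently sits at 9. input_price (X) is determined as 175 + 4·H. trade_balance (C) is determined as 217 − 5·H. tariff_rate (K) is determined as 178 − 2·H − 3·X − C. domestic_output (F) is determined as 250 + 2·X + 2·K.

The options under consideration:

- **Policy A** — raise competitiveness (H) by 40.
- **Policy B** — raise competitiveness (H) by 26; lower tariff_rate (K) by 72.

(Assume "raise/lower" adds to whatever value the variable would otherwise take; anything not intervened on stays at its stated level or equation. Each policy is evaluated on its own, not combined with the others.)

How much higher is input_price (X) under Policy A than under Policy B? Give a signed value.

Policy A (H + 40):
  H = 9 + 40 = 49
  X = 175 + 4·49 = 371
Policy B (H + 26, K − 72):
  H = 9 + 26 = 35
  X = 175 + 4·35 = 315
X: 371 − 315 = 56

56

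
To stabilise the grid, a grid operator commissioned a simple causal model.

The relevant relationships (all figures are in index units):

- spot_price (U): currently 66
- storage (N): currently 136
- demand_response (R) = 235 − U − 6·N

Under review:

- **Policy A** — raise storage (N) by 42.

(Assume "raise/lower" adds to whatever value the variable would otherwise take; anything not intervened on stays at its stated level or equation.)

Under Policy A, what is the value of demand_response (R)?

Policy A (N + 42):
  U = 66
  N = 136 + 42 = 178
  R = 235 − 66 − 6·178 = -899

-899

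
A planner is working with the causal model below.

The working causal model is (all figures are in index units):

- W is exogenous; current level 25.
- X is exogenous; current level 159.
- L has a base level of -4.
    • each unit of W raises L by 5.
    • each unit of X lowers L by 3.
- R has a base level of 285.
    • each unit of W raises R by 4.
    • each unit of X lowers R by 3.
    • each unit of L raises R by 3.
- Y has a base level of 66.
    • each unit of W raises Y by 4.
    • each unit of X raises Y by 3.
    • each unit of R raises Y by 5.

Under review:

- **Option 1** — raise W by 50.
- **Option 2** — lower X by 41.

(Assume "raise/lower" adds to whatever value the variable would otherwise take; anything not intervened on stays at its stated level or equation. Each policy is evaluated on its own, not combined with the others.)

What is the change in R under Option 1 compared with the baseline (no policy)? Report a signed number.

950

Baseline:
  W = 25
  X = 159
  L = -4 + 5·25 − 3·159 = -356
  R = 285 + 4·25 − 3·159 + 3·(-356) = -1160
Option 1 (W + 50):
  W = 25 + 50 = 75
  X = 159
  L = -4 + 5·75 − 3·159 = -106
  R = 285 + 4·75 − 3·159 + 3·(-106) = -210
Change in R: -210 − (-1160) = 950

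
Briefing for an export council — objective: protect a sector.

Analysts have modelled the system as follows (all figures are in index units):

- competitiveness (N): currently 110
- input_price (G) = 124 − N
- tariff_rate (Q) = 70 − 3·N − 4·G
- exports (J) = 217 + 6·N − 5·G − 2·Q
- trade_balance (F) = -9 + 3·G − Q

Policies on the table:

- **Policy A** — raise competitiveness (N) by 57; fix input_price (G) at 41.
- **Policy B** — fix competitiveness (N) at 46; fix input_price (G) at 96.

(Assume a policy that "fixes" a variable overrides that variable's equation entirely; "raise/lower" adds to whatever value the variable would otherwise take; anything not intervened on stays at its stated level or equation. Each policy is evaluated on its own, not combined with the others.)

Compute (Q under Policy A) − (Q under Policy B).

Policy A (N + 57, G := 41):
  N = 110 + 57 = 167
  G = 41
  Q = 70 − 3·167 − 4·41 = -595
Policy B (N := 46, G := 96):
  N = 46
  G = 96
  Q = 70 − 3·46 − 4·96 = -452
Q: -595 − (-452) = -143

-143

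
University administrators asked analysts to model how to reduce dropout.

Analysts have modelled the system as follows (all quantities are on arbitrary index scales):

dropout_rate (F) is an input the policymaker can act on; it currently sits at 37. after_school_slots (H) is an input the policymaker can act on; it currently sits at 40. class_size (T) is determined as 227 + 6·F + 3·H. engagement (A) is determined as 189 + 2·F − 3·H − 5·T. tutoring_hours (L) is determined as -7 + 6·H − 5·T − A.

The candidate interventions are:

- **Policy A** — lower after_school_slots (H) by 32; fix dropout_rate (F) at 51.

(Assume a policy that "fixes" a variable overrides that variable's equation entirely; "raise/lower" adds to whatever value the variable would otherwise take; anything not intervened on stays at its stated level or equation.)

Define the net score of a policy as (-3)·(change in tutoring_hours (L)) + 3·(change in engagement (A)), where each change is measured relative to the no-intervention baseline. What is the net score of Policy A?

1500

Baseline:
  F = 37
  H = 40
  T = 227 + 6·37 + 3·40 = 569
  A = 189 + 2·37 − 3·40 − 5·569 = -2702
  L = -7 + 6·40 − 5·569 − (-2702) = 90
Policy A (H − 32, F := 51):
  F = 51
  H = 40 − 32 = 8
  T = 227 + 6·51 + 3·8 = 557
  A = 189 + 2·51 − 3·8 − 5·557 = -2518
  L = -7 + 6·8 − 5·557 − (-2518) = -226
ΔL = -226 − 90 = -316; ΔA = -2518 − (-2702) = 184
Score = (-3)·(-316) + 3·184 = 1500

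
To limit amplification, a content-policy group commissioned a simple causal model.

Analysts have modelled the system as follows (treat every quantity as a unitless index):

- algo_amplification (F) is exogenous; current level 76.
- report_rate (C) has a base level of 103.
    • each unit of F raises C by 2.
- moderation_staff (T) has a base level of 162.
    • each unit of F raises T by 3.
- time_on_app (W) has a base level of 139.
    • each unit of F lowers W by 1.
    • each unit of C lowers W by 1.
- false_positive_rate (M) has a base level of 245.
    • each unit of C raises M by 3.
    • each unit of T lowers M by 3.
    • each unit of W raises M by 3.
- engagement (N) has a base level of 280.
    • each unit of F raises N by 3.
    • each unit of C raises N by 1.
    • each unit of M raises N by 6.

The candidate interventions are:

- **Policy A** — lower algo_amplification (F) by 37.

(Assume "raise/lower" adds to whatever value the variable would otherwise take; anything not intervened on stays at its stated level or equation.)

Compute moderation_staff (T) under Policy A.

Policy A (F − 37):
  F = 76 − 37 = 39
  T = 162 + 3·39 = 279

279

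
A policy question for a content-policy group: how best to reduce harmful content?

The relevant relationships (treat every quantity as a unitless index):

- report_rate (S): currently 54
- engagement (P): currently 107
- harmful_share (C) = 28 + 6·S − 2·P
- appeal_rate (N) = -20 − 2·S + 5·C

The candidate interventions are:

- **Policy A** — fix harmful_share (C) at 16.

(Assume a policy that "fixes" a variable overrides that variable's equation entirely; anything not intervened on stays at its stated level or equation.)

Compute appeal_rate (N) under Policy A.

-48

Policy A (C := 16):
  S = 54
  P = 107
  C = 16
  N = -20 − 2·54 + 5·16 = -48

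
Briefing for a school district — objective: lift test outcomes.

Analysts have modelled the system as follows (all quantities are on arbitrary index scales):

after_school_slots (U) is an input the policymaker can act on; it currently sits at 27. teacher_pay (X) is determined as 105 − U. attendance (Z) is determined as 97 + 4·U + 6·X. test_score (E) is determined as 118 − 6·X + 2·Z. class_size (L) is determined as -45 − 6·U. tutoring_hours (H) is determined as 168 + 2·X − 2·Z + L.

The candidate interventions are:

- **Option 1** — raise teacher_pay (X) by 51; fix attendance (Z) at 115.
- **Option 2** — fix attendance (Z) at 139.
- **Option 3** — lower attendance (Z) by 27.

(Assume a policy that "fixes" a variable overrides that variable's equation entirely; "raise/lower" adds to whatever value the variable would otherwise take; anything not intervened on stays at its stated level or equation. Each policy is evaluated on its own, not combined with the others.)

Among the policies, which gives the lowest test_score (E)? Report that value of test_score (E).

-426

Option 1 (X + 51, Z := 115):
  U = 27
  X = 105 − 27 (+51 from intervention) = 129
  Z = 115
  E = 118 − 6·129 + 2·115 = -426
Option 2 (Z := 139):
  U = 27
  X = 105 − 27 = 78
  Z = 139
  E = 118 − 6·78 + 2·139 = -72
Option 3 (Z − 27):
  U = 27
  X = 105 − 27 = 78
  Z = 97 + 4·27 + 6·78 (−27 from intervention) = 646
  E = 118 − 6·78 + 2·646 = 942
Comparing — Option 1: E=-426, Option 2: E=-72, Option 3: E=942. Lowest is -426 (Option 1).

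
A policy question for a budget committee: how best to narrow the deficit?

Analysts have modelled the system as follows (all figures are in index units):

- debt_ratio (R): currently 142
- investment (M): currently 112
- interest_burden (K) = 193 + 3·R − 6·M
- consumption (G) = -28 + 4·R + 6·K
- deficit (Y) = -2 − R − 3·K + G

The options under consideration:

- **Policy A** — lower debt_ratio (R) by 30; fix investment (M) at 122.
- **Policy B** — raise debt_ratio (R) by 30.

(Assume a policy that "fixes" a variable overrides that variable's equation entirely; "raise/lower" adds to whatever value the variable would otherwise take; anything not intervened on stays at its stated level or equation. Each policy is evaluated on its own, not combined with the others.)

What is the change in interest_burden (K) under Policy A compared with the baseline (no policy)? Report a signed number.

Baseline:
  R = 142
  M = 112
  K = 193 + 3·142 − 6·112 = -53
Policy A (R − 30, M := 122):
  R = 142 − 30 = 112
  M = 122
  K = 193 + 3·112 − 6·122 = -203
Change in K: -203 − (-53) = -150

-150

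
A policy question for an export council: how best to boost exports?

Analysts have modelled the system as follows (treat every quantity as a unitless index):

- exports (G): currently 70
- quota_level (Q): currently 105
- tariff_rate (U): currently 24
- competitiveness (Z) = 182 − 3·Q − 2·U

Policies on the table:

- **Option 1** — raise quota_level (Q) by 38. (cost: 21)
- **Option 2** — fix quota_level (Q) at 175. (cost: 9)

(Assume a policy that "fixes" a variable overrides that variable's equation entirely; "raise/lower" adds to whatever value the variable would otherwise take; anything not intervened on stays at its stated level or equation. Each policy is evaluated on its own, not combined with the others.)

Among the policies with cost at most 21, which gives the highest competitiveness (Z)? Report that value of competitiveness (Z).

-295

Option 1 (Q + 38):
  Q = 105 + 38 = 143
  U = 24
  Z = 182 − 3·143 − 2·24 = -295
Option 2 (Q := 175):
  Q = 175
  U = 24
  Z = 182 − 3·175 − 2·24 = -391
Comparing — Option 1: Z=-295, Option 2: Z=-391. Highest is -295 (Option 1).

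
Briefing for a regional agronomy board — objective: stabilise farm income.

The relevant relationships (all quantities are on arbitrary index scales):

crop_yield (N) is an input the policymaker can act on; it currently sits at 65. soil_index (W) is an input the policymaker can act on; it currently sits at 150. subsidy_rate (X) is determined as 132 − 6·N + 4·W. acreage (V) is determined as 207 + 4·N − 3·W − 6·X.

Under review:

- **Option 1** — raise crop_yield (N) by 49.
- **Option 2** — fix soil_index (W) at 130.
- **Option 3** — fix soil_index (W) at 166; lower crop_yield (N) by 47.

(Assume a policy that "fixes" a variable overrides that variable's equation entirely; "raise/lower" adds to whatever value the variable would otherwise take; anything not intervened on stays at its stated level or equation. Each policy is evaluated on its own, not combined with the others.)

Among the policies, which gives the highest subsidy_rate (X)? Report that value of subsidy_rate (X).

Option 1 (N + 49):
  N = 65 + 49 = 114
  W = 150
  X = 132 − 6·114 + 4·150 = 48
Option 2 (W := 130):
  N = 65
  W = 130
  X = 132 − 6·65 + 4·130 = 262
Option 3 (W := 166, N − 47):
  N = 65 − 47 = 18
  W = 166
  X = 132 − 6·18 + 4·166 = 688
Comparing — Option 1: X=48, Option 2: X=262, Option 3: X=688. Highest is 688 (Option 3).

688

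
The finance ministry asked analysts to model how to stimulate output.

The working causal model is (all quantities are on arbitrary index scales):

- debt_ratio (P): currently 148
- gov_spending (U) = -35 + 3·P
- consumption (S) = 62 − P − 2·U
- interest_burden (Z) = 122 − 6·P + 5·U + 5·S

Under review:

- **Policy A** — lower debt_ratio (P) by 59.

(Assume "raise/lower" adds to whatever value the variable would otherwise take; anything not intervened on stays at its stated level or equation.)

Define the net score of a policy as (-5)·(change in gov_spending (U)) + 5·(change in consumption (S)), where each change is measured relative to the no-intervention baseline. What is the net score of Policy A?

2950

Baseline:
  P = 148
  U = -35 + 3·148 = 409
  S = 62 − 148 − 2·409 = -904
Policy A (P − 59):
  P = 148 − 59 = 89
  U = -35 + 3·89 = 232
  S = 62 − 89 − 2·232 = -491
ΔU = 232 − 409 = -177; ΔS = -491 − (-904) = 413
Score = (-5)·(-177) + 5·413 = 2950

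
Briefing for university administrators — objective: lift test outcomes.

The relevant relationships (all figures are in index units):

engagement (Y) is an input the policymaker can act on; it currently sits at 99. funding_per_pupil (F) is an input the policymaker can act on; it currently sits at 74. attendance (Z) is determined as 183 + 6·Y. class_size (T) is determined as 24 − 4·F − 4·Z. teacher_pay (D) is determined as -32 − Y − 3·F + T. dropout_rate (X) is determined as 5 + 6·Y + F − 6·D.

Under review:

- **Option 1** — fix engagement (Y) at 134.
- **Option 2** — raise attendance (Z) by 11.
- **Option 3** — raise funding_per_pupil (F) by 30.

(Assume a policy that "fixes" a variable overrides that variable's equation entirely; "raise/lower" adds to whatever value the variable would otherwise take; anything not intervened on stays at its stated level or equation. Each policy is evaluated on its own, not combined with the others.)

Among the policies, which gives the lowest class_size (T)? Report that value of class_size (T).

Option 1 (Y := 134):
  Y = 134
  F = 74
  Z = 183 + 6·134 = 987
  T = 24 − 4·74 − 4·987 = -4220
Option 2 (Z + 11):
  Y = 99
  F = 74
  Z = 183 + 6·99 (+11 from intervention) = 788
  T = 24 − 4·74 − 4·788 = -3424
Option 3 (F + 30):
  Y = 99
  F = 74 + 30 = 104
  Z = 183 + 6·99 = 777
  T = 24 − 4·104 − 4·777 = -3500
Comparing — Option 1: T=-4220, Option 2: T=-3424, Option 3: T=-3500. Lowest is -4220 (Option 1).

-4220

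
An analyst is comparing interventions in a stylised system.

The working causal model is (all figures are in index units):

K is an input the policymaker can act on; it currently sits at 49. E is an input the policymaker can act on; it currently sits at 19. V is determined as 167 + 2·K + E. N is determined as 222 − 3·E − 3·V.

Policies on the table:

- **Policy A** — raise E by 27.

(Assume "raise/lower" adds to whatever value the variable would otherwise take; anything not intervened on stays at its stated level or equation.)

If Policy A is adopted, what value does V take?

Policy A (E + 27):
  K = 49
  E = 19 + 27 = 46
  V = 167 + 2·49 + 46 = 311

311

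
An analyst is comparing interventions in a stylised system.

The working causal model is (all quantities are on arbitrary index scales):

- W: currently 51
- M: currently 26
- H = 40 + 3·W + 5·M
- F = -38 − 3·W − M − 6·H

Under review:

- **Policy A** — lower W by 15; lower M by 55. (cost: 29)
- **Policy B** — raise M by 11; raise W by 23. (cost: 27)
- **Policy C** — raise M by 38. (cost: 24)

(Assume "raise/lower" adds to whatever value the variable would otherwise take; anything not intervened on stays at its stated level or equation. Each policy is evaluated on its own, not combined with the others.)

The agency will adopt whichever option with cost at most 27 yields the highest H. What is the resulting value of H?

Policy B (M + 11, W + 23):
  W = 51 + 23 = 74
  M = 26 + 11 = 37
  H = 40 + 3·74 + 5·37 = 447
Policy C (M + 38):
  W = 51
  M = 26 + 38 = 64
  H = 40 + 3·51 + 5·64 = 513
Comparing — Policy B: H=447, Policy C: H=513. Highest is 513 (Policy C).

513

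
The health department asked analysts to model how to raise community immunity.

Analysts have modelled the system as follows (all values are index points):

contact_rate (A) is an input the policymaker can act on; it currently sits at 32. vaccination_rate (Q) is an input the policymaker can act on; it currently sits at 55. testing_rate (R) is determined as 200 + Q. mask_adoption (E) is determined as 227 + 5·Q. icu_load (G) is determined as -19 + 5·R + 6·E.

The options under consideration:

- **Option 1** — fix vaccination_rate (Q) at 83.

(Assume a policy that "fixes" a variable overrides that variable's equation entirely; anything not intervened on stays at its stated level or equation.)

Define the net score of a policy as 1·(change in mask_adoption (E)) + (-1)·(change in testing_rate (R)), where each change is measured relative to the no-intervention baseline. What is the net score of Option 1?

Baseline:
  Q = 55
  R = 200 + 55 = 255
  E = 227 + 5·55 = 502
Option 1 (Q := 83):
  Q = 83
  R = 200 + 83 = 283
  E = 227 + 5·83 = 642
ΔE = 642 − 502 = 140; ΔR = 283 − 255 = 28
Score = 1·140 + (-1)·28 = 112

112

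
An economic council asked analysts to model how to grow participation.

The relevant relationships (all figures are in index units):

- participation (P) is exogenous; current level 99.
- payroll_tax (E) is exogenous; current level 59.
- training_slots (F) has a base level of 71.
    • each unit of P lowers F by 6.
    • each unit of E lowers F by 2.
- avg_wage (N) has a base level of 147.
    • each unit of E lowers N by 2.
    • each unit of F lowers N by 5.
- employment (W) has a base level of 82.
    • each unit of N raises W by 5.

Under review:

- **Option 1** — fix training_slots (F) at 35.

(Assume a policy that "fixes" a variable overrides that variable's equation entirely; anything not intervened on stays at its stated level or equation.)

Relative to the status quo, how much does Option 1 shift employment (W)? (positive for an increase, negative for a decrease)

Baseline:
  P = 99
  E = 59
  F = 71 − 6·99 − 2·59 = -641
  N = 147 − 2·59 − 5·(-641) = 3234
  W = 82 + 5·3234 = 16252
Option 1 (F := 35):
  P = 99
  E = 59
  F = 35
  N = 147 − 2·59 − 5·35 = -146
  W = 82 + 5·(-146) = -648
Change in W: -648 − 16252 = -16900

-16900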